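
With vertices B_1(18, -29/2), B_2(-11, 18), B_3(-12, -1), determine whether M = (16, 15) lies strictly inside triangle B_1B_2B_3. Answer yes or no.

Barycentric coordinates of M: (344/389, 572/389, -527/389).
The three coordinates are positive, positive, negative; a point is interior exactly when all three are positive.

no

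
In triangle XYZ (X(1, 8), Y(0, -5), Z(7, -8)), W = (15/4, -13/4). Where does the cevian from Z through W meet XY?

(1/2, 3/2)

Barycentric coordinates of W with respect to XYZ: (1/4, 1/4, 1/2).
On side XY the Z-coordinate is zero; dropping W's Z-weight 1/2 and renormalizing the remaining 1/4 : 1/4 gives weights 1/2, 1/2 on X, Y.
V = (1/2)·(1, 8) + (1/2)·(0, -5) = (1/2, 3/2).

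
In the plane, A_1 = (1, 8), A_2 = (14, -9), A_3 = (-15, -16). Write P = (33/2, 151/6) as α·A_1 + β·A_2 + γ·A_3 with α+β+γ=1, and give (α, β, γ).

Signed area of the reference triangle: [A_1A_2A_3] = ½·(1·(-9−(-16)) + 14·(-16−8) + (-15)·(8−(-9))) = ½·(7 − 336 − 255) = -292.
[PA_2A_3] = ½·((33/2)·(-9−(-16)) + 14·(-16−(151/6)) + (-15)·(151/6−(-9))) = ½·(231/2 − 1729/3 − 1025/2) = -1460/3, so the A_1-coordinate is (-1460/3)/(-292) = 5/3.
[A_1PA_3] = ½·(1·(151/6−(-16)) + (33/2)·(-16−8) + (-15)·(8−(151/6))) = ½·(247/6 − 396 + 515/2) = -146/3, so the A_2-coordinate is 1/6.
[A_1A_2P] = ½·(1·(-9−(151/6)) + 14·(151/6−8) + (33/2)·(8−(-9))) = ½·(-205/6 + 721/3 + 561/2) = 730/3, so the A_3-coordinate is -5/6.
Check: 5/3 + 1/6 − 5/6 = 1.

(5/3, 1/6, -5/6)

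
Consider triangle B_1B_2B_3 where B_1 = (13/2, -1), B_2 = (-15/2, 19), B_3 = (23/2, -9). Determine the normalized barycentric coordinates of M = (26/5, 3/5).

Signed area of the reference triangle: [B_1B_2B_3] = ½·((13/2)·(19−(-9)) + (-15/2)·(-9−(-1)) + (23/2)·(-1−19)) = ½·(182 + 60 − 230) = 6.
[MB_2B_3] = ½·((26/5)·(19−(-9)) + (-15/2)·(-9−(3/5)) + (23/2)·(3/5−19)) = ½·(728/5 + 72 − 1058/5) = 3, so the B_1-coordinate is 3/6 = 1/2.
[B_1MB_3] = ½·((13/2)·(3/5−(-9)) + (26/5)·(-9−(-1)) + (23/2)·(-1−(3/5))) = ½·(312/5 − 208/5 − 92/5) = 6/5, so the B_2-coordinate is 1/5.
[B_1B_2M] = ½·((13/2)·(19−(3/5)) + (-15/2)·(3/5−(-1)) + (26/5)·(-1−19)) = ½·(598/5 − 12 − 104) = 9/5, so the B_3-coordinate is 3/10.
Check: 1/2 + 1/5 + 3/10 = 1.

(1/2, 1/5, 3/10)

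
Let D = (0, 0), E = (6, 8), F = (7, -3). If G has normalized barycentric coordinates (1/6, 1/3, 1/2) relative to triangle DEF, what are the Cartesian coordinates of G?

G = (1/6)·D + (1/3)·E + (1/2)·F.
x-coordinate: (1/6)·0 + (1/3)·6 + (1/2)·7 = 11/2.
y-coordinate: (1/6)·0 + (1/3)·8 + (1/2)·(-3) = 7/6.

(11/2, 7/6)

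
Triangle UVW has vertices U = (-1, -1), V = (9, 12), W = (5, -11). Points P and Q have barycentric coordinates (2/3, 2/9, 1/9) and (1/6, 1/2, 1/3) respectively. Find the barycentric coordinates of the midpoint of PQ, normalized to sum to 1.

(5/12, 13/36, 2/9)

Since both coordinate triples sum to 1, the midpoint's barycentrics are the componentwise average.
(2/3+1/6)/2 = 5/12; similarly 13/36 and 2/9.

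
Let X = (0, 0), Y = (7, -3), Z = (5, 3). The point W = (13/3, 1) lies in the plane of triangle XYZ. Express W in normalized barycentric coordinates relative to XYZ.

Signed area of the reference triangle: [XYZ] = ½·(0·(-3−3) + 7·(3−0) + 5·(0−(-3))) = ½·(0 + 21 + 15) = 18.
[WYZ] = ½·((13/3)·(-3−3) + 7·(3−1) + 5·(1−(-3))) = ½·(-26 + 14 + 20) = 4, so the X-coordinate is 4/18 = 2/9.
[XWZ] = ½·(0·(1−3) + (13/3)·(3−0) + 5·(0−1)) = ½·(0 + 13 − 5) = 4, so the Y-coordinate is 2/9.
[XYW] = ½·(0·(-3−1) + 7·(1−0) + (13/3)·(0−(-3))) = ½·(0 + 7 + 13) = 10, so the Z-coordinate is 5/9.

(2/9, 2/9, 5/9)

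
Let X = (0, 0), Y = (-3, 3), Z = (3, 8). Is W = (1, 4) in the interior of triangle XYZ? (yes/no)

yes

Barycentric coordinates of W: (14/33, 4/33, 5/11).
The three coordinates are positive, positive, positive; a point is interior exactly when all three are positive.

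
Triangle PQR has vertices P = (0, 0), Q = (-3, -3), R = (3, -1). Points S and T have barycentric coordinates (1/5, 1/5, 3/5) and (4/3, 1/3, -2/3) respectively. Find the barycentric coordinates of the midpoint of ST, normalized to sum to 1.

(23/30, 4/15, -1/30)

Since both coordinate triples sum to 1, the midpoint's barycentrics are the componentwise average.
(1/5+4/3)/2 = 23/30; similarly 4/15 and -1/30.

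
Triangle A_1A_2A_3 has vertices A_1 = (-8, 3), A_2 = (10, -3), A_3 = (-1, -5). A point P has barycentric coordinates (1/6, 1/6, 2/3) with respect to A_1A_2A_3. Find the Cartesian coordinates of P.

(-1/3, -10/3)

P = (1/6)·A_1 + (1/6)·A_2 + (2/3)·A_3.
x-coordinate: (1/6)·(-8) + (1/6)·10 + (2/3)·(-1) = -1/3.
y-coordinate: (1/6)·3 + (1/6)·(-3) + (2/3)·(-5) = -10/3.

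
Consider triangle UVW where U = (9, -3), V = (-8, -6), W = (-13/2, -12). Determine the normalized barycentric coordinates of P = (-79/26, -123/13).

(3/13, 1/13, 9/13)

Signed area of the reference triangle: [UVW] = ½·(9·(-6−(-12)) + (-8)·(-12−(-3)) + (-13/2)·(-3−(-6))) = ½·(54 + 72 − 39/2) = 213/4.
[PVW] = ½·((-79/26)·(-6−(-12)) + (-8)·(-12−(-123/13)) + (-13/2)·(-123/13−(-6))) = ½·(-237/13 + 264/13 + 45/2) = 639/52, so the U-coordinate is (639/52)/(213/4) = 3/13.
[UPW] = ½·(9·(-123/13−(-12)) + (-79/26)·(-12−(-3)) + (-13/2)·(-3−(-123/13))) = ½·(297/13 + 711/26 − 42) = 213/52, so the V-coordinate is 1/13.
[UVP] = ½·(9·(-6−(-123/13)) + (-8)·(-123/13−(-3)) + (-79/26)·(-3−(-6))) = ½·(405/13 + 672/13 − 237/26) = 1917/52, so the W-coordinate is 9/13.
Check: 3/13 + 1/13 + 9/13 = 1.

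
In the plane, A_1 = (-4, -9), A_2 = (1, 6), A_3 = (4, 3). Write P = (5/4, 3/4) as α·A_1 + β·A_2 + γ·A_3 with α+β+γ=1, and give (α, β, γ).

Signed area of the reference triangle: [A_1A_2A_3] = ½·((-4)·(6−3) + 1·(3−(-9)) + 4·(-9−6)) = ½·(-12 + 12 − 60) = -30.
[PA_2A_3] = ½·((5/4)·(6−3) + 1·(3−(3/4)) + 4·(3/4−6)) = ½·(15/4 + 9/4 − 21) = -15/2, so the A_1-coordinate is (-15/2)/(-30) = 1/4.
[A_1PA_3] = ½·((-4)·(3/4−3) + (5/4)·(3−(-9)) + 4·(-9−(3/4))) = ½·(9 + 15 − 39) = -15/2, so the A_2-coordinate is 1/4.
[A_1A_2P] = ½·((-4)·(6−(3/4)) + 1·(3/4−(-9)) + (5/4)·(-9−6)) = ½·(-21 + 39/4 − 75/4) = -15, so the A_3-coordinate is 1/2.
Check: 1/4 + 1/4 + 1/2 = 1.

(1/4, 1/4, 1/2)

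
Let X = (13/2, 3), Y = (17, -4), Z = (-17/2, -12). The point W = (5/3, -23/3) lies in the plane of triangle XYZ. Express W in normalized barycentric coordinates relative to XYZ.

(1/9, 1/3, 5/9)

Signed area of the reference triangle: [XYZ] = ½·((13/2)·(-4−(-12)) + 17·(-12−3) + (-17/2)·(3−(-4))) = ½·(52 − 255 − 119/2) = -525/4.
[WYZ] = ½·((5/3)·(-4−(-12)) + 17·(-12−(-23/3)) + (-17/2)·(-23/3−(-4))) = ½·(40/3 − 221/3 + 187/6) = -175/12, so the X-coordinate is (-175/12)/(-525/4) = 1/9.
[XWZ] = ½·((13/2)·(-23/3−(-12)) + (5/3)·(-12−3) + (-17/2)·(3−(-23/3))) = ½·(169/6 − 25 − 272/3) = -175/4, so the Y-coordinate is 1/3.
[XYW] = ½·((13/2)·(-4−(-23/3)) + 17·(-23/3−3) + (5/3)·(3−(-4))) = ½·(143/6 − 544/3 + 35/3) = -875/12, so the Z-coordinate is 5/9.
Check: 1/9 + 1/3 + 5/9 = 1.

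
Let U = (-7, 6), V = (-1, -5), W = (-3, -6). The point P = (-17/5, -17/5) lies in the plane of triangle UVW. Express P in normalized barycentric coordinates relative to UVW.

Signed area of the reference triangle: [UVW] = ½·((-7)·(-5−(-6)) + (-1)·(-6−6) + (-3)·(6−(-5))) = ½·(-7 + 12 − 33) = -14.
[PVW] = ½·((-17/5)·(-5−(-6)) + (-1)·(-6−(-17/5)) + (-3)·(-17/5−(-5))) = ½·(-17/5 + 13/5 − 24/5) = -14/5, so the U-coordinate is (-14/5)/(-14) = 1/5.
[UPW] = ½·((-7)·(-17/5−(-6)) + (-17/5)·(-6−6) + (-3)·(6−(-17/5))) = ½·(-91/5 + 204/5 − 141/5) = -14/5, so the V-coordinate is 1/5.
[UVP] = ½·((-7)·(-5−(-17/5)) + (-1)·(-17/5−6) + (-17/5)·(6−(-5))) = ½·(56/5 + 47/5 − 187/5) = -42/5, so the W-coordinate is 3/5.
Check: 1/5 + 1/5 + 3/5 = 1.

(1/5, 1/5, 3/5)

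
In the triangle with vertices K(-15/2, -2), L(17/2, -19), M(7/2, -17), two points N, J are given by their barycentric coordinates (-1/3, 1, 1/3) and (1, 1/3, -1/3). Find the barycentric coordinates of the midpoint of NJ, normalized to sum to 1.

Since both coordinate triples sum to 1, the midpoint's barycentrics are the componentwise average.
(-1/3+1)/2 = 1/3; similarly 2/3 and 0.

(1/3, 2/3, 0)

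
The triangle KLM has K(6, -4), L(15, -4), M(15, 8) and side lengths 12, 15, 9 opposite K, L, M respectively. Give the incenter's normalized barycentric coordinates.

(1/3, 5/12, 1/4)

The incenter has barycentric coordinates proportional to the opposite side lengths: (12 : 15 : 9).
Normalizing by 12+15+9 = 36 gives (1/3, 5/12, 1/4).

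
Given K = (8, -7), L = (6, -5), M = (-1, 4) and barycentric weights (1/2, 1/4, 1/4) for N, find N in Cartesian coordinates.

N = (1/2)·K + (1/4)·L + (1/4)·M.
x-coordinate: (1/2)·8 + (1/4)·6 + (1/4)·(-1) = 21/4.
y-coordinate: (1/2)·(-7) + (1/4)·(-5) + (1/4)·4 = -15/4.

(21/4, -15/4)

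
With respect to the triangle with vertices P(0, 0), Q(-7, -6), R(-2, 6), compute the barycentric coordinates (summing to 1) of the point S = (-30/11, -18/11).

Signed area of the reference triangle: [PQR] = ½·(0·(-6−6) + (-7)·(6−0) + (-2)·(0−(-6))) = ½·(0 − 42 − 12) = -27.
[SQR] = ½·((-30/11)·(-6−6) + (-7)·(6−(-18/11)) + (-2)·(-18/11−(-6))) = ½·(360/11 − 588/11 − 96/11) = -162/11, so the P-coordinate is (-162/11)/(-27) = 6/11.
[PSR] = ½·(0·(-18/11−6) + (-30/11)·(6−0) + (-2)·(0−(-18/11))) = ½·(0 − 180/11 − 36/11) = -108/11, so the Q-coordinate is 4/11.
[PQS] = ½·(0·(-6−(-18/11)) + (-7)·(-18/11−0) + (-30/11)·(0−(-6))) = ½·(0 + 126/11 − 180/11) = -27/11, so the R-coordinate is 1/11.

(6/11, 4/11, 1/11)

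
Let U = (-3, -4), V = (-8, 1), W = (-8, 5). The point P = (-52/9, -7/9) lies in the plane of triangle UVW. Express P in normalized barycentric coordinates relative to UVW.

Signed area of the reference triangle: [UVW] = ½·((-3)·(1−5) + (-8)·(5−(-4)) + (-8)·(-4−1)) = ½·(12 − 72 + 40) = -10.
[PVW] = ½·((-52/9)·(1−5) + (-8)·(5−(-7/9)) + (-8)·(-7/9−1)) = ½·(208/9 − 416/9 + 128/9) = -40/9, so the U-coordinate is (-40/9)/(-10) = 4/9.
[UPW] = ½·((-3)·(-7/9−5) + (-52/9)·(5−(-4)) + (-8)·(-4−(-7/9))) = ½·(52/3 − 52 + 232/9) = -40/9, so the V-coordinate is 4/9.
[UVP] = ½·((-3)·(1−(-7/9)) + (-8)·(-7/9−(-4)) + (-52/9)·(-4−1)) = ½·(-16/3 − 232/9 + 260/9) = -10/9, so the W-coordinate is 1/9.
Check: 4/9 + 4/9 + 1/9 = 1.

(4/9, 4/9, 1/9)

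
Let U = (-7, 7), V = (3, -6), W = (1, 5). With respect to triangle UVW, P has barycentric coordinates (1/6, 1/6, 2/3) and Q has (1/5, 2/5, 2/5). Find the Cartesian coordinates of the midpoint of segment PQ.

(1/10, 9/4)

Barycentric coordinates of the midpoint are the average: (11/60, 17/60, 8/15).
Converting: (11/60)·U + (17/60)·V + (8/15)·W = (1/10, 9/4).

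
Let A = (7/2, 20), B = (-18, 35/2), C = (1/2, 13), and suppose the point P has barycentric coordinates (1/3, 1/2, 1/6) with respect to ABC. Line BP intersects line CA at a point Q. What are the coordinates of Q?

(5/2, 53/3)

Line BP meets CA where the B-coordinate vanishes; zeroing P's B-weight and renormalizing leaves C, A-weights 1/6 : 1/3 → (1/3, 2/3).
So Q = (1/3)·C + (2/3)·A = (5/2, 53/3).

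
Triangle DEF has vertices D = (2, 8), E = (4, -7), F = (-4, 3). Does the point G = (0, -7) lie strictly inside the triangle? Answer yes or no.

no

Barycentric coordinates of G: (-2/5, 4/5, 3/5).
The three coordinates are negative, positive, positive; a point is interior exactly when all three are positive.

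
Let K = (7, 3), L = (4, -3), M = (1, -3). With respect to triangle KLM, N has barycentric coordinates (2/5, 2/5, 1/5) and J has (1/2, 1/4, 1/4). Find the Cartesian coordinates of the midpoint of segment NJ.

(187/40, -3/10)

Barycentric coordinates of the midpoint are the average: (9/20, 13/40, 9/40).
Converting: (9/20)·K + (13/40)·L + (9/40)·M = (187/40, -3/10).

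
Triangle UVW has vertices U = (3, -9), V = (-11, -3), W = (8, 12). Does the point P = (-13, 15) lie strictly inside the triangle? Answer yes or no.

Barycentric coordinates of P: (-31/27, 38/27, 20/27).
The three coordinates are negative, positive, positive; a point is interior exactly when all three are positive.

no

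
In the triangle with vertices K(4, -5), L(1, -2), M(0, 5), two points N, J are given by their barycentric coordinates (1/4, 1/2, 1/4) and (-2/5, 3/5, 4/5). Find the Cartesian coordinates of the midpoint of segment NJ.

Barycentric coordinates of the midpoint are the average: (-3/40, 11/20, 21/40).
Converting: (-3/40)·K + (11/20)·L + (21/40)·M = (1/4, 19/10).

(1/4, 19/10)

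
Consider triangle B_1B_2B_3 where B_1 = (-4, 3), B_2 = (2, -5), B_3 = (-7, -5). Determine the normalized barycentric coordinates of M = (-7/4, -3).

Signed area of the reference triangle: [B_1B_2B_3] = ½·((-4)·(-5−(-5)) + 2·(-5−3) + (-7)·(3−(-5))) = ½·(0 − 16 − 56) = -36.
[MB_2B_3] = ½·((-7/4)·(-5−(-5)) + 2·(-5−(-3)) + (-7)·(-3−(-5))) = ½·(0 − 4 − 14) = -9, so the B_1-coordinate is (-9)/(-36) = 1/4.
[B_1MB_3] = ½·((-4)·(-3−(-5)) + (-7/4)·(-5−3) + (-7)·(3−(-3))) = ½·(-8 + 14 − 42) = -18, so the B_2-coordinate is 1/2.
[B_1B_2M] = ½·((-4)·(-5−(-3)) + 2·(-3−3) + (-7/4)·(3−(-5))) = ½·(8 − 12 − 14) = -9, so the B_3-coordinate is 1/4.
Check: 1/4 + 1/2 + 1/4 = 1.

(1/4, 1/2, 1/4)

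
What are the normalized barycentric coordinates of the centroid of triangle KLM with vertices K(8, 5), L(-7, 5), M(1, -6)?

The centroid is the average of the vertices, so each weight is 1/3.

(1/3, 1/3, 1/3)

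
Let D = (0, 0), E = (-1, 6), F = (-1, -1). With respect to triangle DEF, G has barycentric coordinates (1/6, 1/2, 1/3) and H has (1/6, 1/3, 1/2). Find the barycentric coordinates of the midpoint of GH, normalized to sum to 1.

Since both coordinate triples sum to 1, the midpoint's barycentrics are the componentwise average.
(1/6+1/6)/2 = 1/6; similarly 5/12 and 5/12.

(1/6, 5/12, 5/12)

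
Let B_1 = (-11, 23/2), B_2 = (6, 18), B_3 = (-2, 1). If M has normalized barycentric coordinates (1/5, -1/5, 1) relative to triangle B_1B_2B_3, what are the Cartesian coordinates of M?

M = (1/5)·B_1 + (-1/5)·B_2 + 1·B_3.
x-coordinate: (1/5)·(-11) + (-1/5)·6 + 1·(-2) = -27/5.
y-coordinate: (1/5)·(23/2) + (-1/5)·18 + 1·1 = -3/10.

(-27/5, -3/10)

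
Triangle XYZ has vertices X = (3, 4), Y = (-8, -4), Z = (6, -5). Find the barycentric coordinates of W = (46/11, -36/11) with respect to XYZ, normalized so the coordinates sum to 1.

(2/11, 1/11, 8/11)

Signed area of the reference triangle: [XYZ] = ½·(3·(-4−(-5)) + (-8)·(-5−4) + 6·(4−(-4))) = ½·(3 + 72 + 48) = 123/2.
[WYZ] = ½·((46/11)·(-4−(-5)) + (-8)·(-5−(-36/11)) + 6·(-36/11−(-4))) = ½·(46/11 + 152/11 + 48/11) = 123/11, so the X-coordinate is (123/11)/(123/2) = 2/11.
[XWZ] = ½·(3·(-36/11−(-5)) + (46/11)·(-5−4) + 6·(4−(-36/11))) = ½·(57/11 − 414/11 + 480/11) = 123/22, so the Y-coordinate is 1/11.
[XYW] = ½·(3·(-4−(-36/11)) + (-8)·(-36/11−4) + (46/11)·(4−(-4))) = ½·(-24/11 + 640/11 + 368/11) = 492/11, so the Z-coordinate is 8/11.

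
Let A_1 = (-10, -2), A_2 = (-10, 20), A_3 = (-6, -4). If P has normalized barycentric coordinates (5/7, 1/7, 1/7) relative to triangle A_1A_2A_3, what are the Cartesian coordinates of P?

P = (5/7)·A_1 + (1/7)·A_2 + (1/7)·A_3.
x-coordinate: (5/7)·(-10) + (1/7)·(-10) + (1/7)·(-6) = -66/7.
y-coordinate: (5/7)·(-2) + (1/7)·20 + (1/7)·(-4) = 6/7.

(-66/7, 6/7)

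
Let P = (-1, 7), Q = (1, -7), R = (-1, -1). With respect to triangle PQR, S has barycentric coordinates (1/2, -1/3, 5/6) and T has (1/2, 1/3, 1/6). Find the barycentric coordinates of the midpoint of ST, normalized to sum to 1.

Since both coordinate triples sum to 1, the midpoint's barycentrics are the componentwise average.
(1/2+1/2)/2 = 1/2; similarly 0 and 1/2.

(1/2, 0, 1/2)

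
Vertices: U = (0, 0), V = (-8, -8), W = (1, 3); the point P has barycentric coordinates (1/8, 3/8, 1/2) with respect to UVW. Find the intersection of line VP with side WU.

(4/5, 12/5)

Line VP meets WU where the V-coordinate vanishes; zeroing P's V-weight and renormalizing leaves W, U-weights 1/2 : 1/8 → (4/5, 1/5).
So Q = (4/5)·W + (1/5)·U = (4/5, 12/5).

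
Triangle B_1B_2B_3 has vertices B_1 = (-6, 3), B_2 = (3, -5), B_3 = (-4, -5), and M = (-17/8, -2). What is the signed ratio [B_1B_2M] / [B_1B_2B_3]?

[B_1B_2B_3] = ½·((-6)·(-5−(-5)) + 3·(-5−3) + (-4)·(3−(-5))) = ½·(0 − 24 − 32) = -28.
[B_1B_2M] = ½·((-6)·(-5−(-2)) + 3·(-2−3) + (-17/8)·(3−(-5))) = ½·(18 − 15 − 17) = -7, so the ratio is (-7)/(-28) = 1/4.

1/4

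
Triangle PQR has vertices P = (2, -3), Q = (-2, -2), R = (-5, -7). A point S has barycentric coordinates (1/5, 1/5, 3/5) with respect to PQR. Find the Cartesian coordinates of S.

(-3, -26/5)

S = (1/5)·P + (1/5)·Q + (3/5)·R.
x-coordinate: (1/5)·2 + (1/5)·(-2) + (3/5)·(-5) = -3.
y-coordinate: (1/5)·(-3) + (1/5)·(-2) + (3/5)·(-7) = -26/5.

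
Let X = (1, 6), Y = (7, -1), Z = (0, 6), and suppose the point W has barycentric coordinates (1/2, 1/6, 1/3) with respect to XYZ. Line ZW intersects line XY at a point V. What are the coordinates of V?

(5/2, 17/4)

Line ZW meets XY where the Z-coordinate vanishes; zeroing W's Z-weight and renormalizing leaves X, Y-weights 1/2 : 1/6 → (3/4, 1/4).
So V = (3/4)·X + (1/4)·Y = (5/2, 17/4).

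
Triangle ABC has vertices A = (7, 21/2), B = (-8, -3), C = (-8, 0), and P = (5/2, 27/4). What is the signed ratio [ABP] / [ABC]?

[ABC] = ½·(7·(-3−0) + (-8)·(0−(21/2)) + (-8)·(21/2−(-3))) = ½·(-21 + 84 − 108) = -45/2.
[ABP] = ½·(7·(-3−(27/4)) + (-8)·(27/4−(21/2)) + (5/2)·(21/2−(-3))) = ½·(-273/4 + 30 + 135/4) = -9/4, so the ratio is (-9/4)/(-45/2) = 1/10.

1/10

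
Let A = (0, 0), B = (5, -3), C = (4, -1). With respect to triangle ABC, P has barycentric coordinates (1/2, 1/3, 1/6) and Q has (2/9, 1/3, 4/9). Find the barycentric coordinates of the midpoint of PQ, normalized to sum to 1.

Since both coordinate triples sum to 1, the midpoint's barycentrics are the componentwise average.
(1/2+2/9)/2 = 13/36; similarly 1/3 and 11/36.

(13/36, 1/3, 11/36)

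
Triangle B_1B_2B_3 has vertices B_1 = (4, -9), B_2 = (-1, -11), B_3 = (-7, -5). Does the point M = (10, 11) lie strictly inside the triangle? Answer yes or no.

Barycentric coordinates of M: (33/7, -122/21, 44/21).
The three coordinates are positive, negative, positive; a point is interior exactly when all three are positive.

no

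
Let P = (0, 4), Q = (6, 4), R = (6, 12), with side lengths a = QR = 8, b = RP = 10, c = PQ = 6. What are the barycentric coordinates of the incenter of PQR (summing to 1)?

The incenter has barycentric coordinates proportional to the opposite side lengths: (8 : 10 : 6).
Normalizing by 8+10+6 = 24 gives (1/3, 5/12, 1/4).

(1/3, 5/12, 1/4)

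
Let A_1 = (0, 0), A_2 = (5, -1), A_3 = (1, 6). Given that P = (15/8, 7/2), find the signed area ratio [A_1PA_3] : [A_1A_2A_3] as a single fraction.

[A_1A_2A_3] = ½·(0·(-1−6) + 5·(6−0) + 1·(0−(-1))) = ½·(0 + 30 + 1) = 31/2.
[A_1PA_3] = ½·(0·(7/2−6) + (15/8)·(6−0) + 1·(0−(7/2))) = ½·(0 + 45/4 − 7/2) = 31/8, so the ratio is (31/8)/(31/2) = 1/4.

1/4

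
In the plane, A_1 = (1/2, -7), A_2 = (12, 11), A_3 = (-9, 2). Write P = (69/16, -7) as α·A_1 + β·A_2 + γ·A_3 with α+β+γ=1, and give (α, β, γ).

(9/8, 1/8, -1/4)

Signed area of the reference triangle: [A_1A_2A_3] = ½·((1/2)·(11−2) + 12·(2−(-7)) + (-9)·(-7−11)) = ½·(9/2 + 108 + 162) = 549/4.
[PA_2A_3] = ½·((69/16)·(11−2) + 12·(2−(-7)) + (-9)·(-7−11)) = ½·(621/16 + 108 + 162) = 4941/32, so the A_1-coordinate is (4941/32)/(549/4) = 9/8.
[A_1PA_3] = ½·((1/2)·(-7−2) + (69/16)·(2−(-7)) + (-9)·(-7−(-7))) = ½·(-9/2 + 621/16 + 0) = 549/32, so the A_2-coordinate is 1/8.
[A_1A_2P] = ½·((1/2)·(11−(-7)) + 12·(-7−(-7)) + (69/16)·(-7−11)) = ½·(9 + 0 − 621/8) = -549/16, so the A_3-coordinate is -1/4.
Check: 9/8 + 1/8 − 1/4 = 1.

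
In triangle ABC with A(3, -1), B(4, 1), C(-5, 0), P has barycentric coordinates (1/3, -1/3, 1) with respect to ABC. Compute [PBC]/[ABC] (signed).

The signed ratio [PBC]/[ABC] equals the barycentric coordinate of P at vertex A, which is 1/3.

1/3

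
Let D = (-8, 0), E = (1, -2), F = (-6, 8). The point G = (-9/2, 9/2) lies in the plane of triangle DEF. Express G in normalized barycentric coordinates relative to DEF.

Signed area of the reference triangle: [DEF] = ½·((-8)·(-2−8) + 1·(8−0) + (-6)·(0−(-2))) = ½·(80 + 8 − 12) = 38.
[GEF] = ½·((-9/2)·(-2−8) + 1·(8−(9/2)) + (-6)·(9/2−(-2))) = ½·(45 + 7/2 − 39) = 19/4, so the D-coordinate is (19/4)/38 = 1/8.
[DGF] = ½·((-8)·(9/2−8) + (-9/2)·(8−0) + (-6)·(0−(9/2))) = ½·(28 − 36 + 27) = 19/2, so the E-coordinate is 1/4.
[DEG] = ½·((-8)·(-2−(9/2)) + 1·(9/2−0) + (-9/2)·(0−(-2))) = ½·(52 + 9/2 − 9) = 95/4, so the F-coordinate is 5/8.

(1/8, 1/4, 5/8)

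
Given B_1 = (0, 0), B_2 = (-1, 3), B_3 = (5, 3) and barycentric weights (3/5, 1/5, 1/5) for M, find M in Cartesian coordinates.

M = (3/5)·B_1 + (1/5)·B_2 + (1/5)·B_3.
x-coordinate: (3/5)·0 + (1/5)·(-1) + (1/5)·5 = 4/5.
y-coordinate: (3/5)·0 + (1/5)·3 + (1/5)·3 = 6/5.

(4/5, 6/5)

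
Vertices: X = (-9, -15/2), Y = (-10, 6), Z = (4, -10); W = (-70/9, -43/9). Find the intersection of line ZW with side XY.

Barycentric coordinates of W with respect to XYZ: (2/3, 2/9, 1/9).
On side XY the Z-coordinate is zero; dropping W's Z-weight 1/9 and renormalizing the remaining 2/3 : 2/9 gives weights 3/4, 1/4 on X, Y.
V = (3/4)·(-9, -15/2) + (1/4)·(-10, 6) = (-37/4, -33/8).

(-37/4, -33/8)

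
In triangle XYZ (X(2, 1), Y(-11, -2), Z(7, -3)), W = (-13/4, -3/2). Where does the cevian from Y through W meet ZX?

(9/2, -1)

Barycentric coordinates of W with respect to XYZ: (1/4, 1/2, 1/4).
On side ZX the Y-coordinate is zero; dropping W's Y-weight 1/2 and renormalizing the remaining 1/4 : 1/4 gives weights 1/2, 1/2 on Z, X.
V = (1/2)·(7, -3) + (1/2)·(2, 1) = (9/2, -1).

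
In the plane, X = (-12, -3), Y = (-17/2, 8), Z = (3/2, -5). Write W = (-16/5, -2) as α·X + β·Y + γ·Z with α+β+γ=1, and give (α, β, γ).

Signed area of the reference triangle: [XYZ] = ½·((-12)·(8−(-5)) + (-17/2)·(-5−(-3)) + (3/2)·(-3−8)) = ½·(-156 + 17 − 33/2) = -311/4.
[WYZ] = ½·((-16/5)·(8−(-5)) + (-17/2)·(-5−(-2)) + (3/2)·(-2−8)) = ½·(-208/5 + 51/2 − 15) = -311/20, so the X-coordinate is (-311/20)/(-311/4) = 1/5.
[XWZ] = ½·((-12)·(-2−(-5)) + (-16/5)·(-5−(-3)) + (3/2)·(-3−(-2))) = ½·(-36 + 32/5 − 3/2) = -311/20, so the Y-coordinate is 1/5.
[XYW] = ½·((-12)·(8−(-2)) + (-17/2)·(-2−(-3)) + (-16/5)·(-3−8)) = ½·(-120 − 17/2 + 176/5) = -933/20, so the Z-coordinate is 3/5.

(1/5, 1/5, 3/5)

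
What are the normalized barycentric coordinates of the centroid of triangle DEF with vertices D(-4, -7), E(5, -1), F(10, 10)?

(1/3, 1/3, 1/3)

The centroid is the average of the vertices, so each weight is 1/3.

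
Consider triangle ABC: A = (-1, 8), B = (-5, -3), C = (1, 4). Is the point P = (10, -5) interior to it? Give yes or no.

no

Barycentric coordinates of P: (-117/38, -9/19, 173/38).
The three coordinates are negative, negative, positive; a point is interior exactly when all three are positive.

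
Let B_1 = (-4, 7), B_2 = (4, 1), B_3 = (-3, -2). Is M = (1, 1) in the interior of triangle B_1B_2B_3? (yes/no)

yes

Barycentric coordinates of M: (3/22, 13/22, 3/11).
The three coordinates are positive, positive, positive; a point is interior exactly when all three are positive.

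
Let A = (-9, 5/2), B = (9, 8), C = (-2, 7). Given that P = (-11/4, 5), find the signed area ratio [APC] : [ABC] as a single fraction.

[ABC] = ½·((-9)·(8−7) + 9·(7−(5/2)) + (-2)·(5/2−8)) = ½·(-9 + 81/2 + 11) = 85/4.
[APC] = ½·((-9)·(5−7) + (-11/4)·(7−(5/2)) + (-2)·(5/2−5)) = ½·(18 − 99/8 + 5) = 85/16, so the ratio is (85/16)/(85/4) = 1/4.

1/4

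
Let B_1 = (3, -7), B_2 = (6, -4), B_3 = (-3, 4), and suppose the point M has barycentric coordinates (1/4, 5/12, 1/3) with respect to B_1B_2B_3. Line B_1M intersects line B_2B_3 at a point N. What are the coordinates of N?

(2, -4/9)

Line B_1M meets B_2B_3 where the B_1-coordinate vanishes; zeroing M's B_1-weight and renormalizing leaves B_2, B_3-weights 5/12 : 1/3 → (5/9, 4/9).
So N = (5/9)·B_2 + (4/9)·B_3 = (2, -4/9).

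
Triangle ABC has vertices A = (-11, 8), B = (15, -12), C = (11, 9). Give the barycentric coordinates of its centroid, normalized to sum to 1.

(1/3, 1/3, 1/3)

The centroid is the average of the vertices, so each weight is 1/3.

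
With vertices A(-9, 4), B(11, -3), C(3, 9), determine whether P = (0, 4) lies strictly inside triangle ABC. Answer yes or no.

yes

Barycentric coordinates of P: (19/46, 45/184, 63/184).
The three coordinates are positive, positive, positive; a point is interior exactly when all three are positive.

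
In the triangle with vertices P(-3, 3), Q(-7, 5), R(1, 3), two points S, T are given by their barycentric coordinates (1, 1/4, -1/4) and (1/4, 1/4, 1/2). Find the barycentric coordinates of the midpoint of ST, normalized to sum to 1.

(5/8, 1/4, 1/8)

Since both coordinate triples sum to 1, the midpoint's barycentrics are the componentwise average.
(1+1/4)/2 = 5/8; similarly 1/4 and 1/8.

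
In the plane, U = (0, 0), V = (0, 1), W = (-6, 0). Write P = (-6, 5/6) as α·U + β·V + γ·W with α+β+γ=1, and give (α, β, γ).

Signed area of the reference triangle: [UVW] = ½·(0·(1−0) + 0·(0−0) + (-6)·(0−1)) = ½·(0 + 0 + 6) = 3.
[PVW] = ½·((-6)·(1−0) + 0·(0−(5/6)) + (-6)·(5/6−1)) = ½·(-6 + 0 + 1) = -5/2, so the U-coordinate is (-5/2)/3 = -5/6.
[UPW] = ½·(0·(5/6−0) + (-6)·(0−0) + (-6)·(0−(5/6))) = ½·(0 + 0 + 5) = 5/2, so the V-coordinate is 5/6.
[UVP] = ½·(0·(1−(5/6)) + 0·(5/6−0) + (-6)·(0−1)) = ½·(0 + 0 + 6) = 3, so the W-coordinate is 1.

(-5/6, 5/6, 1)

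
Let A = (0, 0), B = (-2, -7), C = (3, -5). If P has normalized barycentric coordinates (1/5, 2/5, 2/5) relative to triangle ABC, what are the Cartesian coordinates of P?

(2/5, -24/5)

P = (1/5)·A + (2/5)·B + (2/5)·C.
x-coordinate: (1/5)·0 + (2/5)·(-2) + (2/5)·3 = 2/5.
y-coordinate: (1/5)·0 + (2/5)·(-7) + (2/5)·(-5) = -24/5.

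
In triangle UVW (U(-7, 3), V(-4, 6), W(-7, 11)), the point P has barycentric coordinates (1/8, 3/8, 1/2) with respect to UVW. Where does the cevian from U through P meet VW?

Line UP meets VW where the U-coordinate vanishes; zeroing P's U-weight and renormalizing leaves V, W-weights 3/8 : 1/2 → (3/7, 4/7).
So Q = (3/7)·V + (4/7)·W = (-40/7, 62/7).

(-40/7, 62/7)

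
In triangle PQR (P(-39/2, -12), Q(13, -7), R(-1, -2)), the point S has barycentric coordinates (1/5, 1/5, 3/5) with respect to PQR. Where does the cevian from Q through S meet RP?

Line QS meets RP where the Q-coordinate vanishes; zeroing S's Q-weight and renormalizing leaves R, P-weights 3/5 : 1/5 → (3/4, 1/4).
So T = (3/4)·R + (1/4)·P = (-45/8, -9/2).

(-45/8, -9/2)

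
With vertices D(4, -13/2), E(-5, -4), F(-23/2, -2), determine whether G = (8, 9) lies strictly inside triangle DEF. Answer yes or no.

no

Barycentric coordinates of G: (442/7, -1033/7, 598/7).
The three coordinates are positive, negative, positive; a point is interior exactly when all three are positive.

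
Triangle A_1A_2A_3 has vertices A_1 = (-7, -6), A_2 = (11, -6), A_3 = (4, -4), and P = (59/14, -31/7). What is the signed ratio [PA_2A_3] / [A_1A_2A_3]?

[A_1A_2A_3] = ½·((-7)·(-6−(-4)) + 11·(-4−(-6)) + 4·(-6−(-6))) = ½·(14 + 22 + 0) = 18.
[PA_2A_3] = ½·((59/14)·(-6−(-4)) + 11·(-4−(-31/7)) + 4·(-31/7−(-6))) = ½·(-59/7 + 33/7 + 44/7) = 9/7, so the ratio is (9/7)/18 = 1/14.

1/14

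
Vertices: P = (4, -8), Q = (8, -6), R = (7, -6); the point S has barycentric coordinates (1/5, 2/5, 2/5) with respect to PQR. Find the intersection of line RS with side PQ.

(20/3, -20/3)

Line RS meets PQ where the R-coordinate vanishes; zeroing S's R-weight and renormalizing leaves P, Q-weights 1/5 : 2/5 → (1/3, 2/3).
So T = (1/3)·P + (2/3)·Q = (20/3, -20/3).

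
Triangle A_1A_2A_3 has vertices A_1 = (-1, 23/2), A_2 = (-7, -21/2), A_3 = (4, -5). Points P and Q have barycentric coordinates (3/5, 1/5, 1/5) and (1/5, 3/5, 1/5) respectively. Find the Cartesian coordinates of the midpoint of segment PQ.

(-12/5, -3/5)

Barycentric coordinates of the midpoint are the average: (2/5, 2/5, 1/5).
Converting: (2/5)·A_1 + (2/5)·A_2 + (1/5)·A_3 = (-12/5, -3/5).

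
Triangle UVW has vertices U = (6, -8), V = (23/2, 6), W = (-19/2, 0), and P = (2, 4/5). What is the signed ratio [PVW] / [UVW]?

1/5

[UVW] = ½·(6·(6−0) + (23/2)·(0−(-8)) + (-19/2)·(-8−6)) = ½·(36 + 92 + 133) = 261/2.
[PVW] = ½·(2·(6−0) + (23/2)·(0−(4/5)) + (-19/2)·(4/5−6)) = ½·(12 − 46/5 + 247/5) = 261/10, so the ratio is (261/10)/(261/2) = 1/5.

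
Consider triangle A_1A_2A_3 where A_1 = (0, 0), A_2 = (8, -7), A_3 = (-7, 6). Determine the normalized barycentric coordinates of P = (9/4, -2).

(1/4, 1/2, 1/4)

Signed area of the reference triangle: [A_1A_2A_3] = ½·(0·(-7−6) + 8·(6−0) + (-7)·(0−(-7))) = ½·(0 + 48 − 49) = -1/2.
[PA_2A_3] = ½·((9/4)·(-7−6) + 8·(6−(-2)) + (-7)·(-2−(-7))) = ½·(-117/4 + 64 − 35) = -1/8, so the A_1-coordinate is (-1/8)/(-1/2) = 1/4.
[A_1PA_3] = ½·(0·(-2−6) + (9/4)·(6−0) + (-7)·(0−(-2))) = ½·(0 + 27/2 − 14) = -1/4, so the A_2-coordinate is 1/2.
[A_1A_2P] = ½·(0·(-7−(-2)) + 8·(-2−0) + (9/4)·(0−(-7))) = ½·(0 − 16 + 63/4) = -1/8, so the A_3-coordinate is 1/4.
Check: 1/4 + 1/2 + 1/4 = 1.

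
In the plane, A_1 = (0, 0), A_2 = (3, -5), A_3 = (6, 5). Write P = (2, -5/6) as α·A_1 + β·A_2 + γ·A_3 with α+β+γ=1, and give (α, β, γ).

(1/2, 1/3, 1/6)

Signed area of the reference triangle: [A_1A_2A_3] = ½·(0·(-5−5) + 3·(5−0) + 6·(0−(-5))) = ½·(0 + 15 + 30) = 45/2.
[PA_2A_3] = ½·(2·(-5−5) + 3·(5−(-5/6)) + 6·(-5/6−(-5))) = ½·(-20 + 35/2 + 25) = 45/4, so the A_1-coordinate is (45/4)/(45/2) = 1/2.
[A_1PA_3] = ½·(0·(-5/6−5) + 2·(5−0) + 6·(0−(-5/6))) = ½·(0 + 10 + 5) = 15/2, so the A_2-coordinate is 1/3.
[A_1A_2P] = ½·(0·(-5−(-5/6)) + 3·(-5/6−0) + 2·(0−(-5))) = ½·(0 − 5/2 + 10) = 15/4, so the A_3-coordinate is 1/6.
Check: 1/2 + 1/3 + 1/6 = 1.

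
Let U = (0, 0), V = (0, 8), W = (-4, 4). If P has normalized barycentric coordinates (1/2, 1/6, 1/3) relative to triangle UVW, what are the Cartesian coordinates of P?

P = (1/2)·U + (1/6)·V + (1/3)·W.
x-coordinate: (1/2)·0 + (1/6)·0 + (1/3)·(-4) = -4/3.
y-coordinate: (1/2)·0 + (1/6)·8 + (1/3)·4 = 8/3.

(-4/3, 8/3)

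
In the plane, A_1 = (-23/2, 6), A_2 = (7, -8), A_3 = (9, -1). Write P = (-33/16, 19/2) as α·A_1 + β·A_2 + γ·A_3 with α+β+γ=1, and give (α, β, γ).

Signed area of the reference triangle: [A_1A_2A_3] = ½·((-23/2)·(-8−(-1)) + 7·(-1−6) + 9·(6−(-8))) = ½·(161/2 − 49 + 126) = 315/4.
[PA_2A_3] = ½·((-33/16)·(-8−(-1)) + 7·(-1−(19/2)) + 9·(19/2−(-8))) = ½·(231/16 − 147/2 + 315/2) = 1575/32, so the A_1-coordinate is (1575/32)/(315/4) = 5/8.
[A_1PA_3] = ½·((-23/2)·(19/2−(-1)) + (-33/16)·(-1−6) + 9·(6−(19/2))) = ½·(-483/4 + 231/16 − 63/2) = -2205/32, so the A_2-coordinate is -7/8.
[A_1A_2P] = ½·((-23/2)·(-8−(19/2)) + 7·(19/2−6) + (-33/16)·(6−(-8))) = ½·(805/4 + 49/2 − 231/8) = 1575/16, so the A_3-coordinate is 5/4.

(5/8, -7/8, 5/4)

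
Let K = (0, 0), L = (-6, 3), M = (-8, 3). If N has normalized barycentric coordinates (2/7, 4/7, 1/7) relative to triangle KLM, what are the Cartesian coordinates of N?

(-32/7, 15/7)

N = (2/7)·K + (4/7)·L + (1/7)·M.
x-coordinate: (2/7)·0 + (4/7)·(-6) + (1/7)·(-8) = -32/7.
y-coordinate: (2/7)·0 + (4/7)·3 + (1/7)·3 = 15/7.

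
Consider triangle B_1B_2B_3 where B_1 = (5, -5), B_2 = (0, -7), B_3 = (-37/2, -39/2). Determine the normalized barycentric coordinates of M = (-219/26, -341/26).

(4/13, 2/13, 7/13)

Signed area of the reference triangle: [B_1B_2B_3] = ½·(5·(-7−(-39/2)) + 0·(-39/2−(-5)) + (-37/2)·(-5−(-7))) = ½·(125/2 + 0 − 37) = 51/4.
[MB_2B_3] = ½·((-219/26)·(-7−(-39/2)) + 0·(-39/2−(-341/26)) + (-37/2)·(-341/26−(-7))) = ½·(-5475/52 + 0 + 5883/52) = 51/13, so the B_1-coordinate is (51/13)/(51/4) = 4/13.
[B_1MB_3] = ½·(5·(-341/26−(-39/2)) + (-219/26)·(-39/2−(-5)) + (-37/2)·(-5−(-341/26))) = ½·(415/13 + 6351/52 − 7807/52) = 51/26, so the B_2-coordinate is 2/13.
[B_1B_2M] = ½·(5·(-7−(-341/26)) + 0·(-341/26−(-5)) + (-219/26)·(-5−(-7))) = ½·(795/26 + 0 − 219/13) = 357/52, so the B_3-coordinate is 7/13.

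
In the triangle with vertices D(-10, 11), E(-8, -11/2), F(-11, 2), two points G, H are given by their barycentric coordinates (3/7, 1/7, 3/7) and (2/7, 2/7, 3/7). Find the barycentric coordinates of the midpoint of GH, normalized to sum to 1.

Since both coordinate triples sum to 1, the midpoint's barycentrics are the componentwise average.
(3/7+2/7)/2 = 5/14; similarly 3/14 and 3/7.

(5/14, 3/14, 3/7)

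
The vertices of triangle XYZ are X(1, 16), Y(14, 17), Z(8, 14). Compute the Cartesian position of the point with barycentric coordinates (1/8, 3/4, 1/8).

W = (1/8)·X + (3/4)·Y + (1/8)·Z.
x-coordinate: (1/8)·1 + (3/4)·14 + (1/8)·8 = 93/8.
y-coordinate: (1/8)·16 + (3/4)·17 + (1/8)·14 = 33/2.

(93/8, 33/2)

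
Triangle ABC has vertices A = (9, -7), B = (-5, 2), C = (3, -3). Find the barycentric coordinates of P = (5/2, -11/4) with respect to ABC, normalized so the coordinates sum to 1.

(1/4, 1/4, 1/2)

Signed area of the reference triangle: [ABC] = ½·(9·(2−(-3)) + (-5)·(-3−(-7)) + 3·(-7−2)) = ½·(45 − 20 − 27) = -1.
[PBC] = ½·((5/2)·(2−(-3)) + (-5)·(-3−(-11/4)) + 3·(-11/4−2)) = ½·(25/2 + 5/4 − 57/4) = -1/4, so the A-coordinate is (-1/4)/(-1) = 1/4.
[APC] = ½·(9·(-11/4−(-3)) + (5/2)·(-3−(-7)) + 3·(-7−(-11/4))) = ½·(9/4 + 10 − 51/4) = -1/4, so the B-coordinate is 1/4.
[ABP] = ½·(9·(2−(-11/4)) + (-5)·(-11/4−(-7)) + (5/2)·(-7−2)) = ½·(171/4 − 85/4 − 45/2) = -1/2, so the C-coordinate is 1/2.
Check: 1/4 + 1/4 + 1/2 = 1.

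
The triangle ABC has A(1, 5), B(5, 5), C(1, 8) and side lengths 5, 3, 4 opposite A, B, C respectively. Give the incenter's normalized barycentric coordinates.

(5/12, 1/4, 1/3)

The incenter has barycentric coordinates proportional to the opposite side lengths: (5 : 3 : 4).
Normalizing by 5+3+4 = 12 gives (5/12, 1/4, 1/3).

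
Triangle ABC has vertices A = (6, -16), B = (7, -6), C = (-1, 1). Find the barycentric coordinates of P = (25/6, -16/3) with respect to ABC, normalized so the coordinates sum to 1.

(1/6, 1/2, 1/3)

Signed area of the reference triangle: [ABC] = ½·(6·(-6−1) + 7·(1−(-16)) + (-1)·(-16−(-6))) = ½·(-42 + 119 + 10) = 87/2.
[PBC] = ½·((25/6)·(-6−1) + 7·(1−(-16/3)) + (-1)·(-16/3−(-6))) = ½·(-175/6 + 133/3 − 2/3) = 29/4, so the A-coordinate is (29/4)/(87/2) = 1/6.
[APC] = ½·(6·(-16/3−1) + (25/6)·(1−(-16)) + (-1)·(-16−(-16/3))) = ½·(-38 + 425/6 + 32/3) = 87/4, so the B-coordinate is 1/2.
[ABP] = ½·(6·(-6−(-16/3)) + 7·(-16/3−(-16)) + (25/6)·(-16−(-6))) = ½·(-4 + 224/3 − 125/3) = 29/2, so the C-coordinate is 1/3.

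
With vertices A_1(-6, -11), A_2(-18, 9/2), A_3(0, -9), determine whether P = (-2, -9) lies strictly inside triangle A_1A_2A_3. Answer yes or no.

Barycentric coordinates of P: (3/13, 4/117, 86/117).
The three coordinates are positive, positive, positive; a point is interior exactly when all three are positive.

yes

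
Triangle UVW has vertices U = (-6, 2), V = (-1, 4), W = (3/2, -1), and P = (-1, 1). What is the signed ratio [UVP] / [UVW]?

1/2

[UVW] = ½·((-6)·(4−(-1)) + (-1)·(-1−2) + (3/2)·(2−4)) = ½·(-30 + 3 − 3) = -15.
[UVP] = ½·((-6)·(4−1) + (-1)·(1−2) + (-1)·(2−4)) = ½·(-18 + 1 + 2) = -15/2, so the ratio is (-15/2)/(-15) = 1/2.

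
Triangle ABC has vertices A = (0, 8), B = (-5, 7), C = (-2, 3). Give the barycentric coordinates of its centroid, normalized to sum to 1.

The centroid is the average of the vertices, so each weight is 1/3.

(1/3, 1/3, 1/3)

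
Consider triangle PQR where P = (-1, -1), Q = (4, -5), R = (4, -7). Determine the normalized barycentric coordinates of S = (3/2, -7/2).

Signed area of the reference triangle: [PQR] = ½·((-1)·(-5−(-7)) + 4·(-7−(-1)) + 4·(-1−(-5))) = ½·(-2 − 24 + 16) = -5.
[SQR] = ½·((3/2)·(-5−(-7)) + 4·(-7−(-7/2)) + 4·(-7/2−(-5))) = ½·(3 − 14 + 6) = -5/2, so the P-coordinate is (-5/2)/(-5) = 1/2.
[PSR] = ½·((-1)·(-7/2−(-7)) + (3/2)·(-7−(-1)) + 4·(-1−(-7/2))) = ½·(-7/2 − 9 + 10) = -5/4, so the Q-coordinate is 1/4.
[PQS] = ½·((-1)·(-5−(-7/2)) + 4·(-7/2−(-1)) + (3/2)·(-1−(-5))) = ½·(3/2 − 10 + 6) = -5/4, so the R-coordinate is 1/4.

(1/2, 1/4, 1/4)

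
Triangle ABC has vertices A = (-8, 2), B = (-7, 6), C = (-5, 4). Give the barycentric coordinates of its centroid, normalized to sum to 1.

(1/3, 1/3, 1/3)

The centroid is the average of the vertices, so each weight is 1/3.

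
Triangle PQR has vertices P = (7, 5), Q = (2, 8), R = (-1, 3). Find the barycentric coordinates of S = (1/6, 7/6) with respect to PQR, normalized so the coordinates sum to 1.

(1/3, -1/2, 7/6)

Signed area of the reference triangle: [PQR] = ½·(7·(8−3) + 2·(3−5) + (-1)·(5−8)) = ½·(35 − 4 + 3) = 17.
[SQR] = ½·((1/6)·(8−3) + 2·(3−(7/6)) + (-1)·(7/6−8)) = ½·(5/6 + 11/3 + 41/6) = 17/3, so the P-coordinate is (17/3)/17 = 1/3.
[PSR] = ½·(7·(7/6−3) + (1/6)·(3−5) + (-1)·(5−(7/6))) = ½·(-77/6 − 1/3 − 23/6) = -17/2, so the Q-coordinate is -1/2.
[PQS] = ½·(7·(8−(7/6)) + 2·(7/6−5) + (1/6)·(5−8)) = ½·(287/6 − 23/3 − 1/2) = 119/6, so the R-coordinate is 7/6.
Check: 1/3 − 1/2 + 7/6 = 1.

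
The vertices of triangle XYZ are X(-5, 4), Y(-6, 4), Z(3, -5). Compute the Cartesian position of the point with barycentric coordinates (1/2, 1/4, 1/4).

W = (1/2)·X + (1/4)·Y + (1/4)·Z.
x-coordinate: (1/2)·(-5) + (1/4)·(-6) + (1/4)·3 = -13/4.
y-coordinate: (1/2)·4 + (1/4)·4 + (1/4)·(-5) = 7/4.

(-13/4, 7/4)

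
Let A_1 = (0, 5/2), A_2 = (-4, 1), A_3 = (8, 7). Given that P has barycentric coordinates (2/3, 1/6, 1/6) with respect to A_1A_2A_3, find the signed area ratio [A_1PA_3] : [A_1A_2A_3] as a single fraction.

1/6

The signed ratio [A_1PA_3]/[A_1A_2A_3] equals the barycentric coordinate of P at vertex A_2, which is 1/6.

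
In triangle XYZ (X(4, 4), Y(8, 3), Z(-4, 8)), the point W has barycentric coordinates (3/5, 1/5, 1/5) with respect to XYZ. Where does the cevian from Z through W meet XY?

Line ZW meets XY where the Z-coordinate vanishes; zeroing W's Z-weight and renormalizing leaves X, Y-weights 3/5 : 1/5 → (3/4, 1/4).
So V = (3/4)·X + (1/4)·Y = (5, 15/4).

(5, 15/4)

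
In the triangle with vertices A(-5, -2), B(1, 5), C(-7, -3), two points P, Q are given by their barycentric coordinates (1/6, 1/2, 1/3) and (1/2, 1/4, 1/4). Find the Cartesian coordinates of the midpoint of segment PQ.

Barycentric coordinates of the midpoint are the average: (1/3, 3/8, 7/24).
Converting: (1/3)·A + (3/8)·B + (7/24)·C = (-10/3, 1/3).

(-10/3, 1/3)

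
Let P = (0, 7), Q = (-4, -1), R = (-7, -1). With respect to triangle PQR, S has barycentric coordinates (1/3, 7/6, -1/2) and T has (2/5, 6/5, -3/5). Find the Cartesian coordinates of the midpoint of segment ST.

Barycentric coordinates of the midpoint are the average: (11/30, 71/60, -11/20).
Converting: (11/30)·P + (71/60)·Q + (-11/20)·R = (-53/60, 29/15).

(-53/60, 29/15)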